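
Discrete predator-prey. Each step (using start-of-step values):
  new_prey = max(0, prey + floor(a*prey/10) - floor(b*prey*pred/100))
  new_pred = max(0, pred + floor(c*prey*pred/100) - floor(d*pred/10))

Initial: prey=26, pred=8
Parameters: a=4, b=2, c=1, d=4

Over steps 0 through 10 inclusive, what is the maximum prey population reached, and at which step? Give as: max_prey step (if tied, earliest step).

Step 1: prey: 26+10-4=32; pred: 8+2-3=7
Step 2: prey: 32+12-4=40; pred: 7+2-2=7
Step 3: prey: 40+16-5=51; pred: 7+2-2=7
Step 4: prey: 51+20-7=64; pred: 7+3-2=8
Step 5: prey: 64+25-10=79; pred: 8+5-3=10
Step 6: prey: 79+31-15=95; pred: 10+7-4=13
Step 7: prey: 95+38-24=109; pred: 13+12-5=20
Step 8: prey: 109+43-43=109; pred: 20+21-8=33
Step 9: prey: 109+43-71=81; pred: 33+35-13=55
Step 10: prey: 81+32-89=24; pred: 55+44-22=77
Max prey = 109 at step 7

Answer: 109 7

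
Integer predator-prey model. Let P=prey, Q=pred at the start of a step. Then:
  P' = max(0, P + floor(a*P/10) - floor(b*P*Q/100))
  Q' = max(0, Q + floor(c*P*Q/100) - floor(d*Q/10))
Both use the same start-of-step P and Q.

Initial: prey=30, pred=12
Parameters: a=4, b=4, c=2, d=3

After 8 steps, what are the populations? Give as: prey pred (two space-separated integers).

Answer: 3 7

Derivation:
Step 1: prey: 30+12-14=28; pred: 12+7-3=16
Step 2: prey: 28+11-17=22; pred: 16+8-4=20
Step 3: prey: 22+8-17=13; pred: 20+8-6=22
Step 4: prey: 13+5-11=7; pred: 22+5-6=21
Step 5: prey: 7+2-5=4; pred: 21+2-6=17
Step 6: prey: 4+1-2=3; pred: 17+1-5=13
Step 7: prey: 3+1-1=3; pred: 13+0-3=10
Step 8: prey: 3+1-1=3; pred: 10+0-3=7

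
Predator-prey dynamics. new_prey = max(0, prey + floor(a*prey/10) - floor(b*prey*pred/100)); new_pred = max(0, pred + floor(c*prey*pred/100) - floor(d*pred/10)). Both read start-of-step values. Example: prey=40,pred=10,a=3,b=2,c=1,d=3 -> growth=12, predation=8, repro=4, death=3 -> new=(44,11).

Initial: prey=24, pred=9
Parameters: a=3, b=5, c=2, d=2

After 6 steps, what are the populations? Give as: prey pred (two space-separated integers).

Step 1: prey: 24+7-10=21; pred: 9+4-1=12
Step 2: prey: 21+6-12=15; pred: 12+5-2=15
Step 3: prey: 15+4-11=8; pred: 15+4-3=16
Step 4: prey: 8+2-6=4; pred: 16+2-3=15
Step 5: prey: 4+1-3=2; pred: 15+1-3=13
Step 6: prey: 2+0-1=1; pred: 13+0-2=11

Answer: 1 11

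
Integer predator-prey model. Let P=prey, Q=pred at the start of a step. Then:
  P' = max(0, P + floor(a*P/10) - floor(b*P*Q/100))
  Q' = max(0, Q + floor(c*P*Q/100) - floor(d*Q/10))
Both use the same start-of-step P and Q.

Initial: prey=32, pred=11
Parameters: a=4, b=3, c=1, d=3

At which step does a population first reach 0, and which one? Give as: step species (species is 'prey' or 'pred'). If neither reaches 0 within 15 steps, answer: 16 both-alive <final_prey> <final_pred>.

Answer: 16 both-alive 16 10

Derivation:
Step 1: prey: 32+12-10=34; pred: 11+3-3=11
Step 2: prey: 34+13-11=36; pred: 11+3-3=11
Step 3: prey: 36+14-11=39; pred: 11+3-3=11
Step 4: prey: 39+15-12=42; pred: 11+4-3=12
Step 5: prey: 42+16-15=43; pred: 12+5-3=14
Step 6: prey: 43+17-18=42; pred: 14+6-4=16
Step 7: prey: 42+16-20=38; pred: 16+6-4=18
Step 8: prey: 38+15-20=33; pred: 18+6-5=19
Step 9: prey: 33+13-18=28; pred: 19+6-5=20
Step 10: prey: 28+11-16=23; pred: 20+5-6=19
Step 11: prey: 23+9-13=19; pred: 19+4-5=18
Step 12: prey: 19+7-10=16; pred: 18+3-5=16
Step 13: prey: 16+6-7=15; pred: 16+2-4=14
Step 14: prey: 15+6-6=15; pred: 14+2-4=12
Step 15: prey: 15+6-5=16; pred: 12+1-3=10
No extinction within 15 steps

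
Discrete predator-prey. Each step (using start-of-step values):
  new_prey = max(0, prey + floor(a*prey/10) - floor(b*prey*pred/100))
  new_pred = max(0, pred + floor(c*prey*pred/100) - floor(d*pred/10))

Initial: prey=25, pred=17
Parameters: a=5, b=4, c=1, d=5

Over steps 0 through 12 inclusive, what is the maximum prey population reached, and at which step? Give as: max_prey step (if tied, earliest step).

Answer: 185 11

Derivation:
Step 1: prey: 25+12-17=20; pred: 17+4-8=13
Step 2: prey: 20+10-10=20; pred: 13+2-6=9
Step 3: prey: 20+10-7=23; pred: 9+1-4=6
Step 4: prey: 23+11-5=29; pred: 6+1-3=4
Step 5: prey: 29+14-4=39; pred: 4+1-2=3
Step 6: prey: 39+19-4=54; pred: 3+1-1=3
Step 7: prey: 54+27-6=75; pred: 3+1-1=3
Step 8: prey: 75+37-9=103; pred: 3+2-1=4
Step 9: prey: 103+51-16=138; pred: 4+4-2=6
Step 10: prey: 138+69-33=174; pred: 6+8-3=11
Step 11: prey: 174+87-76=185; pred: 11+19-5=25
Step 12: prey: 185+92-185=92; pred: 25+46-12=59
Max prey = 185 at step 11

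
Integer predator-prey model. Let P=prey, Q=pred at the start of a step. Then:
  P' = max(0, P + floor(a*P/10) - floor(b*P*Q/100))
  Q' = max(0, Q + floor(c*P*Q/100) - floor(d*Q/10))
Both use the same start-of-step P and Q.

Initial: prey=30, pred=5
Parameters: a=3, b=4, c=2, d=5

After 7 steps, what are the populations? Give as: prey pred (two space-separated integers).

Answer: 24 15

Derivation:
Step 1: prey: 30+9-6=33; pred: 5+3-2=6
Step 2: prey: 33+9-7=35; pred: 6+3-3=6
Step 3: prey: 35+10-8=37; pred: 6+4-3=7
Step 4: prey: 37+11-10=38; pred: 7+5-3=9
Step 5: prey: 38+11-13=36; pred: 9+6-4=11
Step 6: prey: 36+10-15=31; pred: 11+7-5=13
Step 7: prey: 31+9-16=24; pred: 13+8-6=15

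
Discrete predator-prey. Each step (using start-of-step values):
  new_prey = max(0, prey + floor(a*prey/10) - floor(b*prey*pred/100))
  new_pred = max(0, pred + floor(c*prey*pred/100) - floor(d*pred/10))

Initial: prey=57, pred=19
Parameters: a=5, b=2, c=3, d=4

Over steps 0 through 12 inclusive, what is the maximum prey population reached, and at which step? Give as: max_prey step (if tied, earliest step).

Step 1: prey: 57+28-21=64; pred: 19+32-7=44
Step 2: prey: 64+32-56=40; pred: 44+84-17=111
Step 3: prey: 40+20-88=0; pred: 111+133-44=200
Step 4: prey: 0+0-0=0; pred: 200+0-80=120
Step 5: prey: 0+0-0=0; pred: 120+0-48=72
Step 6: prey: 0+0-0=0; pred: 72+0-28=44
Step 7: prey: 0+0-0=0; pred: 44+0-17=27
Step 8: prey: 0+0-0=0; pred: 27+0-10=17
Step 9: prey: 0+0-0=0; pred: 17+0-6=11
Step 10: prey: 0+0-0=0; pred: 11+0-4=7
Step 11: prey: 0+0-0=0; pred: 7+0-2=5
Step 12: prey: 0+0-0=0; pred: 5+0-2=3
Max prey = 64 at step 1

Answer: 64 1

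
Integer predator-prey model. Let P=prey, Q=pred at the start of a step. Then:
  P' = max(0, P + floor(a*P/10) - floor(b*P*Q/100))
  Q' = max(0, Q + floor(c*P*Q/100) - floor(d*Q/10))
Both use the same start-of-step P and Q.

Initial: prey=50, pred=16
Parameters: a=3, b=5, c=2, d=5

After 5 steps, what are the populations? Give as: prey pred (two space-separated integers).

Answer: 0 3

Derivation:
Step 1: prey: 50+15-40=25; pred: 16+16-8=24
Step 2: prey: 25+7-30=2; pred: 24+12-12=24
Step 3: prey: 2+0-2=0; pred: 24+0-12=12
Step 4: prey: 0+0-0=0; pred: 12+0-6=6
Step 5: prey: 0+0-0=0; pred: 6+0-3=3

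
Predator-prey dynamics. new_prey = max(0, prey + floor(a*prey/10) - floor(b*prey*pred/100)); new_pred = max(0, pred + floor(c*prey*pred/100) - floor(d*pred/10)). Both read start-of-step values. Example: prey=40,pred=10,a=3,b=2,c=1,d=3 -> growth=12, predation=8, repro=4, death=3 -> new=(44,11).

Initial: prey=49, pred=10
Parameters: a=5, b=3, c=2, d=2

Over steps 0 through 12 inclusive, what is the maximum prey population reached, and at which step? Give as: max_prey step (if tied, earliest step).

Step 1: prey: 49+24-14=59; pred: 10+9-2=17
Step 2: prey: 59+29-30=58; pred: 17+20-3=34
Step 3: prey: 58+29-59=28; pred: 34+39-6=67
Step 4: prey: 28+14-56=0; pred: 67+37-13=91
Step 5: prey: 0+0-0=0; pred: 91+0-18=73
Step 6: prey: 0+0-0=0; pred: 73+0-14=59
Step 7: prey: 0+0-0=0; pred: 59+0-11=48
Step 8: prey: 0+0-0=0; pred: 48+0-9=39
Step 9: prey: 0+0-0=0; pred: 39+0-7=32
Step 10: prey: 0+0-0=0; pred: 32+0-6=26
Step 11: prey: 0+0-0=0; pred: 26+0-5=21
Step 12: prey: 0+0-0=0; pred: 21+0-4=17
Max prey = 59 at step 1

Answer: 59 1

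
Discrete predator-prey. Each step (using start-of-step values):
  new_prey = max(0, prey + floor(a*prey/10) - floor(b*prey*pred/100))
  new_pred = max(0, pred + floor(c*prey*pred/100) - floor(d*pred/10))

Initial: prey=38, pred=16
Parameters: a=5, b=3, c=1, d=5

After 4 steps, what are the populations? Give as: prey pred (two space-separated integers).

Step 1: prey: 38+19-18=39; pred: 16+6-8=14
Step 2: prey: 39+19-16=42; pred: 14+5-7=12
Step 3: prey: 42+21-15=48; pred: 12+5-6=11
Step 4: prey: 48+24-15=57; pred: 11+5-5=11

Answer: 57 11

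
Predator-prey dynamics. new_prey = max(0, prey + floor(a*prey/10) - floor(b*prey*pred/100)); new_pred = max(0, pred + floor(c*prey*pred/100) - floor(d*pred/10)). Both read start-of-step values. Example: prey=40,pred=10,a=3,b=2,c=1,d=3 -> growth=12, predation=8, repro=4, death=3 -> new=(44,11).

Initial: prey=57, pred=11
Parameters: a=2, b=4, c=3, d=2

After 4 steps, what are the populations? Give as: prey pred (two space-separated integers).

Answer: 0 43

Derivation:
Step 1: prey: 57+11-25=43; pred: 11+18-2=27
Step 2: prey: 43+8-46=5; pred: 27+34-5=56
Step 3: prey: 5+1-11=0; pred: 56+8-11=53
Step 4: prey: 0+0-0=0; pred: 53+0-10=43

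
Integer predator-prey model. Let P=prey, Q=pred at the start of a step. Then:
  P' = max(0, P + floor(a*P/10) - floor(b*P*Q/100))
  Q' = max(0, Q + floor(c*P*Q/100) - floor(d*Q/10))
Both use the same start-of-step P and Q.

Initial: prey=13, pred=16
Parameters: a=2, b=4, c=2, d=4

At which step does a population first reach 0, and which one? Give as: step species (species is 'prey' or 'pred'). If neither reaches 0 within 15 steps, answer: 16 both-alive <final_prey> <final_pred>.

Step 1: prey: 13+2-8=7; pred: 16+4-6=14
Step 2: prey: 7+1-3=5; pred: 14+1-5=10
Step 3: prey: 5+1-2=4; pred: 10+1-4=7
Step 4: prey: 4+0-1=3; pred: 7+0-2=5
Step 5: prey: 3+0-0=3; pred: 5+0-2=3
Step 6: prey: 3+0-0=3; pred: 3+0-1=2
Step 7: prey: 3+0-0=3; pred: 2+0-0=2
Steps 8-15: state stable at prey=3, pred=2 (no change)
No extinction within 15 steps

Answer: 16 both-alive 3 2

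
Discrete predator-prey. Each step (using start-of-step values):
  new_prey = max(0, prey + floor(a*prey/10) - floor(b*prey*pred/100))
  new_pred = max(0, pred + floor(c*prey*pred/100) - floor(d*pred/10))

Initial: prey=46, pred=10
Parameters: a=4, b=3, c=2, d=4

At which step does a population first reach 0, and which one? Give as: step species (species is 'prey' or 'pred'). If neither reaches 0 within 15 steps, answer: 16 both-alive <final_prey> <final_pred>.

Answer: 5 prey

Derivation:
Step 1: prey: 46+18-13=51; pred: 10+9-4=15
Step 2: prey: 51+20-22=49; pred: 15+15-6=24
Step 3: prey: 49+19-35=33; pred: 24+23-9=38
Step 4: prey: 33+13-37=9; pred: 38+25-15=48
Step 5: prey: 9+3-12=0; pred: 48+8-19=37
First extinction: prey at step 5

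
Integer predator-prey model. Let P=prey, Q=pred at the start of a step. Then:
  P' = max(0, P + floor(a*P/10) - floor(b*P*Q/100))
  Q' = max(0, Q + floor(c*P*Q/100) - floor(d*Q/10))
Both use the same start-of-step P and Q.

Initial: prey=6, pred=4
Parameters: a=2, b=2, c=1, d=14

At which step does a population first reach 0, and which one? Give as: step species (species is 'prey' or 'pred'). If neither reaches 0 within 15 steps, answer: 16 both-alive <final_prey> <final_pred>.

Answer: 1 pred

Derivation:
Step 1: prey: 6+1-0=7; pred: 4+0-5=0
First extinction: pred at step 1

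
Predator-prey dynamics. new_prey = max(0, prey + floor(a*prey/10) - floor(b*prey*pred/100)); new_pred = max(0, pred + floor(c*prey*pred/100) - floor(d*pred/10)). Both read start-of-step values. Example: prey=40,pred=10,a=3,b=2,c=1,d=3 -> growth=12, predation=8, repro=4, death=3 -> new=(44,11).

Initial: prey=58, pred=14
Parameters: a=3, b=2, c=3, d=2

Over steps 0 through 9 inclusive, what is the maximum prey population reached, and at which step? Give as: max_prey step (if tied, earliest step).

Step 1: prey: 58+17-16=59; pred: 14+24-2=36
Step 2: prey: 59+17-42=34; pred: 36+63-7=92
Step 3: prey: 34+10-62=0; pred: 92+93-18=167
Step 4: prey: 0+0-0=0; pred: 167+0-33=134
Step 5: prey: 0+0-0=0; pred: 134+0-26=108
Step 6: prey: 0+0-0=0; pred: 108+0-21=87
Step 7: prey: 0+0-0=0; pred: 87+0-17=70
Step 8: prey: 0+0-0=0; pred: 70+0-14=56
Step 9: prey: 0+0-0=0; pred: 56+0-11=45
Max prey = 59 at step 1

Answer: 59 1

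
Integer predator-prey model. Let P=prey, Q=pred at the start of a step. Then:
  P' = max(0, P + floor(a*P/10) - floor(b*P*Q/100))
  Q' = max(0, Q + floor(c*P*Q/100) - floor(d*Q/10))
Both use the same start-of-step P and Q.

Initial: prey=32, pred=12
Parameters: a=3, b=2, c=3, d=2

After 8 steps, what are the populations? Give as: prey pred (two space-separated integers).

Answer: 0 36

Derivation:
Step 1: prey: 32+9-7=34; pred: 12+11-2=21
Step 2: prey: 34+10-14=30; pred: 21+21-4=38
Step 3: prey: 30+9-22=17; pred: 38+34-7=65
Step 4: prey: 17+5-22=0; pred: 65+33-13=85
Step 5: prey: 0+0-0=0; pred: 85+0-17=68
Step 6: prey: 0+0-0=0; pred: 68+0-13=55
Step 7: prey: 0+0-0=0; pred: 55+0-11=44
Step 8: prey: 0+0-0=0; pred: 44+0-8=36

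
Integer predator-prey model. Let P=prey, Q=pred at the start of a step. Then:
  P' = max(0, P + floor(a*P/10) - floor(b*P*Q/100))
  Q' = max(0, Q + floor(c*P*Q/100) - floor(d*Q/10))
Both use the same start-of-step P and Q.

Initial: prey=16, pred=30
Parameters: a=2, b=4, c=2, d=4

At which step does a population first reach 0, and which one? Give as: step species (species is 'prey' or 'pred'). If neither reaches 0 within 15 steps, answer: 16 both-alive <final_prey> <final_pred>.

Step 1: prey: 16+3-19=0; pred: 30+9-12=27
First extinction: prey at step 1

Answer: 1 prey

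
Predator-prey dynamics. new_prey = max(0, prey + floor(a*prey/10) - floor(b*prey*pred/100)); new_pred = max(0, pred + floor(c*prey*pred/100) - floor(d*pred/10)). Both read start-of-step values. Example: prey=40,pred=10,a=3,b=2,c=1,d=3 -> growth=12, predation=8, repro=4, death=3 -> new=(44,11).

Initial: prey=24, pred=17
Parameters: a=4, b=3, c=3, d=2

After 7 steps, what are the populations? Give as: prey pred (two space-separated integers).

Answer: 0 22

Derivation:
Step 1: prey: 24+9-12=21; pred: 17+12-3=26
Step 2: prey: 21+8-16=13; pred: 26+16-5=37
Step 3: prey: 13+5-14=4; pred: 37+14-7=44
Step 4: prey: 4+1-5=0; pred: 44+5-8=41
Step 5: prey: 0+0-0=0; pred: 41+0-8=33
Step 6: prey: 0+0-0=0; pred: 33+0-6=27
Step 7: prey: 0+0-0=0; pred: 27+0-5=22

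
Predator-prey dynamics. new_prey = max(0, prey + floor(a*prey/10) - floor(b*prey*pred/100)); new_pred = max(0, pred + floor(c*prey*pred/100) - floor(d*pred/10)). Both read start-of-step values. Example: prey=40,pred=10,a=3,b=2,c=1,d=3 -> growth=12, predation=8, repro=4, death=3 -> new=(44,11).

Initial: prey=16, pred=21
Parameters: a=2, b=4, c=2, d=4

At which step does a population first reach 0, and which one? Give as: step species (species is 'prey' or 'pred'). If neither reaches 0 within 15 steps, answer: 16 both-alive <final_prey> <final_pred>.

Step 1: prey: 16+3-13=6; pred: 21+6-8=19
Step 2: prey: 6+1-4=3; pred: 19+2-7=14
Step 3: prey: 3+0-1=2; pred: 14+0-5=9
Step 4: prey: 2+0-0=2; pred: 9+0-3=6
Step 5: prey: 2+0-0=2; pred: 6+0-2=4
Step 6: prey: 2+0-0=2; pred: 4+0-1=3
Step 7: prey: 2+0-0=2; pred: 3+0-1=2
Step 8: prey: 2+0-0=2; pred: 2+0-0=2
Steps 9-15: state stable at prey=2, pred=2 (no change)
No extinction within 15 steps

Answer: 16 both-alive 2 2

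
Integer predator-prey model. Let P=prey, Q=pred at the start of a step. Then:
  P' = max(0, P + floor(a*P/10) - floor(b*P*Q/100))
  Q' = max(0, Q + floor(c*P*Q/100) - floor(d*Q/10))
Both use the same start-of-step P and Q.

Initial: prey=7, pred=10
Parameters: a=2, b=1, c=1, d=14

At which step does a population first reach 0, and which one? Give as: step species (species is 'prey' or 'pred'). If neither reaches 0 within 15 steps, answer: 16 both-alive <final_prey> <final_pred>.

Step 1: prey: 7+1-0=8; pred: 10+0-14=0
First extinction: pred at step 1

Answer: 1 pred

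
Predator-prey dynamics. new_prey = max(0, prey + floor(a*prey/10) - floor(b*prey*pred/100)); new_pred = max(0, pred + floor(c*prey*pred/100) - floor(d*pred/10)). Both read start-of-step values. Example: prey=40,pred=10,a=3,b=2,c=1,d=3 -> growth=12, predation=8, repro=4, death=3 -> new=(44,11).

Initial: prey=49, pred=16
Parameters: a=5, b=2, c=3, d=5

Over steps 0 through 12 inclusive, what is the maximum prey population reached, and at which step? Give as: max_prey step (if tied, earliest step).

Answer: 58 1

Derivation:
Step 1: prey: 49+24-15=58; pred: 16+23-8=31
Step 2: prey: 58+29-35=52; pred: 31+53-15=69
Step 3: prey: 52+26-71=7; pred: 69+107-34=142
Step 4: prey: 7+3-19=0; pred: 142+29-71=100
Step 5: prey: 0+0-0=0; pred: 100+0-50=50
Step 6: prey: 0+0-0=0; pred: 50+0-25=25
Step 7: prey: 0+0-0=0; pred: 25+0-12=13
Step 8: prey: 0+0-0=0; pred: 13+0-6=7
Step 9: prey: 0+0-0=0; pred: 7+0-3=4
Step 10: prey: 0+0-0=0; pred: 4+0-2=2
Step 11: prey: 0+0-0=0; pred: 2+0-1=1
Step 12: prey: 0+0-0=0; pred: 1+0-0=1
Max prey = 58 at step 1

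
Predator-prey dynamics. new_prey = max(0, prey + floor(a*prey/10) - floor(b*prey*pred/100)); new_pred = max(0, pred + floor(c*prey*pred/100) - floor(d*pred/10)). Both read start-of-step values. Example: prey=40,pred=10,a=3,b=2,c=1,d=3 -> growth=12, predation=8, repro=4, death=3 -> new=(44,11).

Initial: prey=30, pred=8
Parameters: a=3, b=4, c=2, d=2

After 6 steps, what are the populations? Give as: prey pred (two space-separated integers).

Answer: 2 20

Derivation:
Step 1: prey: 30+9-9=30; pred: 8+4-1=11
Step 2: prey: 30+9-13=26; pred: 11+6-2=15
Step 3: prey: 26+7-15=18; pred: 15+7-3=19
Step 4: prey: 18+5-13=10; pred: 19+6-3=22
Step 5: prey: 10+3-8=5; pred: 22+4-4=22
Step 6: prey: 5+1-4=2; pred: 22+2-4=20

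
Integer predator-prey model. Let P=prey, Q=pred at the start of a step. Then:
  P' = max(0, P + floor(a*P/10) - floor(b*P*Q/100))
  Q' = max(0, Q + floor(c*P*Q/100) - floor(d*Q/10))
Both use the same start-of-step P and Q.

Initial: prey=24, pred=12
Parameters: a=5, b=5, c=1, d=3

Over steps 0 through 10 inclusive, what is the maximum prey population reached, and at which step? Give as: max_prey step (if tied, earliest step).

Answer: 56 10

Derivation:
Step 1: prey: 24+12-14=22; pred: 12+2-3=11
Step 2: prey: 22+11-12=21; pred: 11+2-3=10
Step 3: prey: 21+10-10=21; pred: 10+2-3=9
Step 4: prey: 21+10-9=22; pred: 9+1-2=8
Step 5: prey: 22+11-8=25; pred: 8+1-2=7
Step 6: prey: 25+12-8=29; pred: 7+1-2=6
Step 7: prey: 29+14-8=35; pred: 6+1-1=6
Step 8: prey: 35+17-10=42; pred: 6+2-1=7
Step 9: prey: 42+21-14=49; pred: 7+2-2=7
Step 10: prey: 49+24-17=56; pred: 7+3-2=8
Max prey = 56 at step 10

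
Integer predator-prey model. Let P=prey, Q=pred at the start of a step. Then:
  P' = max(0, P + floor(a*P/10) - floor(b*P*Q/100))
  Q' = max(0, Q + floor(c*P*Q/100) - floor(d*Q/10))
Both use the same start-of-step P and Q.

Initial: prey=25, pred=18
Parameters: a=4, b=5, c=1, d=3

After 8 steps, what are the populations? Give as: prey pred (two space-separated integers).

Step 1: prey: 25+10-22=13; pred: 18+4-5=17
Step 2: prey: 13+5-11=7; pred: 17+2-5=14
Step 3: prey: 7+2-4=5; pred: 14+0-4=10
Step 4: prey: 5+2-2=5; pred: 10+0-3=7
Step 5: prey: 5+2-1=6; pred: 7+0-2=5
Step 6: prey: 6+2-1=7; pred: 5+0-1=4
Step 7: prey: 7+2-1=8; pred: 4+0-1=3
Step 8: prey: 8+3-1=10; pred: 3+0-0=3

Answer: 10 3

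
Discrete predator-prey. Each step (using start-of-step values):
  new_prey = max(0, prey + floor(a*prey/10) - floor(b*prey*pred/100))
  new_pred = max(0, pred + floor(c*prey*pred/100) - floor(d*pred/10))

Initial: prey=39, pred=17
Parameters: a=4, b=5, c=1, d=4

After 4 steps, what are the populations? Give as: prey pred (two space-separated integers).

Step 1: prey: 39+15-33=21; pred: 17+6-6=17
Step 2: prey: 21+8-17=12; pred: 17+3-6=14
Step 3: prey: 12+4-8=8; pred: 14+1-5=10
Step 4: prey: 8+3-4=7; pred: 10+0-4=6

Answer: 7 6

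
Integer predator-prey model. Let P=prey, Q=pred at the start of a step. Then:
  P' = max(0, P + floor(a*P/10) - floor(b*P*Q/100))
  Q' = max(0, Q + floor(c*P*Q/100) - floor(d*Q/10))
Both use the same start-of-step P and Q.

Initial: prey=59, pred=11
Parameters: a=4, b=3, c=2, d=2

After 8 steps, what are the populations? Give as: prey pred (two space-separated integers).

Step 1: prey: 59+23-19=63; pred: 11+12-2=21
Step 2: prey: 63+25-39=49; pred: 21+26-4=43
Step 3: prey: 49+19-63=5; pred: 43+42-8=77
Step 4: prey: 5+2-11=0; pred: 77+7-15=69
Step 5: prey: 0+0-0=0; pred: 69+0-13=56
Step 6: prey: 0+0-0=0; pred: 56+0-11=45
Step 7: prey: 0+0-0=0; pred: 45+0-9=36
Step 8: prey: 0+0-0=0; pred: 36+0-7=29

Answer: 0 29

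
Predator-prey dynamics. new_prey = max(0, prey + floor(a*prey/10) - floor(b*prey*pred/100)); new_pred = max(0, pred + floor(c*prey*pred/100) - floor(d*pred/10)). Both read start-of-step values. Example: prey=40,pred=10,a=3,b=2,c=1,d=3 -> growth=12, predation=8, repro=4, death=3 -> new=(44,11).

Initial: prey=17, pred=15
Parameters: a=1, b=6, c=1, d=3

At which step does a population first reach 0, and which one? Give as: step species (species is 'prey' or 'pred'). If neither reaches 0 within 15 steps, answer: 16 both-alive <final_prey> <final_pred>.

Step 1: prey: 17+1-15=3; pred: 15+2-4=13
Step 2: prey: 3+0-2=1; pred: 13+0-3=10
Step 3: prey: 1+0-0=1; pred: 10+0-3=7
Step 4: prey: 1+0-0=1; pred: 7+0-2=5
Step 5: prey: 1+0-0=1; pred: 5+0-1=4
Step 6: prey: 1+0-0=1; pred: 4+0-1=3
Step 7: prey: 1+0-0=1; pred: 3+0-0=3
Steps 8-15: state stable at prey=1, pred=3 (no change)
No extinction within 15 steps

Answer: 16 both-alive 1 3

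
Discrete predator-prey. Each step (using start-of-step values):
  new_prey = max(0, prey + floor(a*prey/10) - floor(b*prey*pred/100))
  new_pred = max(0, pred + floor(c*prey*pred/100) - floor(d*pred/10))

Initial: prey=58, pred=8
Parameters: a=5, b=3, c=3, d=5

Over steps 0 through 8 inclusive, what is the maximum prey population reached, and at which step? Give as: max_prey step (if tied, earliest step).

Answer: 74 1

Derivation:
Step 1: prey: 58+29-13=74; pred: 8+13-4=17
Step 2: prey: 74+37-37=74; pred: 17+37-8=46
Step 3: prey: 74+37-102=9; pred: 46+102-23=125
Step 4: prey: 9+4-33=0; pred: 125+33-62=96
Step 5: prey: 0+0-0=0; pred: 96+0-48=48
Step 6: prey: 0+0-0=0; pred: 48+0-24=24
Step 7: prey: 0+0-0=0; pred: 24+0-12=12
Step 8: prey: 0+0-0=0; pred: 12+0-6=6
Max prey = 74 at step 1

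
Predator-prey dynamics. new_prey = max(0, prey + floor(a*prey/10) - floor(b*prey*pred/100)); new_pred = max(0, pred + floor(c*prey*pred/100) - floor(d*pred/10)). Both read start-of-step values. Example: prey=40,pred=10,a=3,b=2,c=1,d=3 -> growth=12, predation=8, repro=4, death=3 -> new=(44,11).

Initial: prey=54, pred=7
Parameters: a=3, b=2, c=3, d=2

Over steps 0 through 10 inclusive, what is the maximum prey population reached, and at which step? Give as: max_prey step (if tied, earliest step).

Answer: 63 1

Derivation:
Step 1: prey: 54+16-7=63; pred: 7+11-1=17
Step 2: prey: 63+18-21=60; pred: 17+32-3=46
Step 3: prey: 60+18-55=23; pred: 46+82-9=119
Step 4: prey: 23+6-54=0; pred: 119+82-23=178
Step 5: prey: 0+0-0=0; pred: 178+0-35=143
Step 6: prey: 0+0-0=0; pred: 143+0-28=115
Step 7: prey: 0+0-0=0; pred: 115+0-23=92
Step 8: prey: 0+0-0=0; pred: 92+0-18=74
Step 9: prey: 0+0-0=0; pred: 74+0-14=60
Step 10: prey: 0+0-0=0; pred: 60+0-12=48
Max prey = 63 at step 1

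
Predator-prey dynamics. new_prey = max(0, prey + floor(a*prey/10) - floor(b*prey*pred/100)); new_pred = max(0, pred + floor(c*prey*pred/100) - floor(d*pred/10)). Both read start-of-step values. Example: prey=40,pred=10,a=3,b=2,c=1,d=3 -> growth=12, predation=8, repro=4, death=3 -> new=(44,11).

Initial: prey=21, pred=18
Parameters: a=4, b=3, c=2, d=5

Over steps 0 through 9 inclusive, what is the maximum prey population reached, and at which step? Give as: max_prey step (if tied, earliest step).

Answer: 40 9

Derivation:
Step 1: prey: 21+8-11=18; pred: 18+7-9=16
Step 2: prey: 18+7-8=17; pred: 16+5-8=13
Step 3: prey: 17+6-6=17; pred: 13+4-6=11
Step 4: prey: 17+6-5=18; pred: 11+3-5=9
Step 5: prey: 18+7-4=21; pred: 9+3-4=8
Step 6: prey: 21+8-5=24; pred: 8+3-4=7
Step 7: prey: 24+9-5=28; pred: 7+3-3=7
Step 8: prey: 28+11-5=34; pred: 7+3-3=7
Step 9: prey: 34+13-7=40; pred: 7+4-3=8
Max prey = 40 at step 9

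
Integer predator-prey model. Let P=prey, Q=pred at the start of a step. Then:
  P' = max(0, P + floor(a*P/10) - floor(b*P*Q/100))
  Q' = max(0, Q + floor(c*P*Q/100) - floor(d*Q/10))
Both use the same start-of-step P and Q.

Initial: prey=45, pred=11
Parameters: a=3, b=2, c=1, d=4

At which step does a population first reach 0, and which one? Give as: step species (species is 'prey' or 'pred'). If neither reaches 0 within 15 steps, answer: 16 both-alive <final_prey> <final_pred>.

Answer: 16 both-alive 23 6

Derivation:
Step 1: prey: 45+13-9=49; pred: 11+4-4=11
Step 2: prey: 49+14-10=53; pred: 11+5-4=12
Step 3: prey: 53+15-12=56; pred: 12+6-4=14
Step 4: prey: 56+16-15=57; pred: 14+7-5=16
Step 5: prey: 57+17-18=56; pred: 16+9-6=19
Step 6: prey: 56+16-21=51; pred: 19+10-7=22
Step 7: prey: 51+15-22=44; pred: 22+11-8=25
Step 8: prey: 44+13-22=35; pred: 25+11-10=26
Step 9: prey: 35+10-18=27; pred: 26+9-10=25
Step 10: prey: 27+8-13=22; pred: 25+6-10=21
Step 11: prey: 22+6-9=19; pred: 21+4-8=17
Step 12: prey: 19+5-6=18; pred: 17+3-6=14
Step 13: prey: 18+5-5=18; pred: 14+2-5=11
Step 14: prey: 18+5-3=20; pred: 11+1-4=8
Step 15: prey: 20+6-3=23; pred: 8+1-3=6
No extinction within 15 steps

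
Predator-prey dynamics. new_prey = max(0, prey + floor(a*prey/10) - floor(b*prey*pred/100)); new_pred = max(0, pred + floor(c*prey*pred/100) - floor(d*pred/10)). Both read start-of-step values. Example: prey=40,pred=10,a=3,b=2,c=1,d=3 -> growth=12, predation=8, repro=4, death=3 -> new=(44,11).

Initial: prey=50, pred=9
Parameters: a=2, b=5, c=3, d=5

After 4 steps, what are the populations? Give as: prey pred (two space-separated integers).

Step 1: prey: 50+10-22=38; pred: 9+13-4=18
Step 2: prey: 38+7-34=11; pred: 18+20-9=29
Step 3: prey: 11+2-15=0; pred: 29+9-14=24
Step 4: prey: 0+0-0=0; pred: 24+0-12=12

Answer: 0 12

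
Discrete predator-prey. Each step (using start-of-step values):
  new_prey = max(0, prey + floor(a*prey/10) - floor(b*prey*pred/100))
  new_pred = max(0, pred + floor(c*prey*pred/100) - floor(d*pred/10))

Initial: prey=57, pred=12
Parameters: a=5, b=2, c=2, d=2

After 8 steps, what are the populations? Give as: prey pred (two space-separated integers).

Answer: 0 74

Derivation:
Step 1: prey: 57+28-13=72; pred: 12+13-2=23
Step 2: prey: 72+36-33=75; pred: 23+33-4=52
Step 3: prey: 75+37-78=34; pred: 52+78-10=120
Step 4: prey: 34+17-81=0; pred: 120+81-24=177
Step 5: prey: 0+0-0=0; pred: 177+0-35=142
Step 6: prey: 0+0-0=0; pred: 142+0-28=114
Step 7: prey: 0+0-0=0; pred: 114+0-22=92
Step 8: prey: 0+0-0=0; pred: 92+0-18=74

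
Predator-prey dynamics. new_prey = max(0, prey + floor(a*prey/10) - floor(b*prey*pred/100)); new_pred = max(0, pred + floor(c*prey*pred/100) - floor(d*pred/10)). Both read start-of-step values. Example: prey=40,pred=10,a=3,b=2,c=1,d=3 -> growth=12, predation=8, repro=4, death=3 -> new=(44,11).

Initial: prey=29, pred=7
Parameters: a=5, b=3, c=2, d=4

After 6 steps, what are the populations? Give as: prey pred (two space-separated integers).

Step 1: prey: 29+14-6=37; pred: 7+4-2=9
Step 2: prey: 37+18-9=46; pred: 9+6-3=12
Step 3: prey: 46+23-16=53; pred: 12+11-4=19
Step 4: prey: 53+26-30=49; pred: 19+20-7=32
Step 5: prey: 49+24-47=26; pred: 32+31-12=51
Step 6: prey: 26+13-39=0; pred: 51+26-20=57

Answer: 0 57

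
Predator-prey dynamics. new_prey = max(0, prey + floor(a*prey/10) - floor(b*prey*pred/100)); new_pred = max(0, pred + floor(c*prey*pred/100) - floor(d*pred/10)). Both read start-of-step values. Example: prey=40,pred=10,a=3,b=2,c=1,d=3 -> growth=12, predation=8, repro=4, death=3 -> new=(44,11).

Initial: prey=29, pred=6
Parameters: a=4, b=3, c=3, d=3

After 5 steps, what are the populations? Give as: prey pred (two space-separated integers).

Answer: 0 65

Derivation:
Step 1: prey: 29+11-5=35; pred: 6+5-1=10
Step 2: prey: 35+14-10=39; pred: 10+10-3=17
Step 3: prey: 39+15-19=35; pred: 17+19-5=31
Step 4: prey: 35+14-32=17; pred: 31+32-9=54
Step 5: prey: 17+6-27=0; pred: 54+27-16=65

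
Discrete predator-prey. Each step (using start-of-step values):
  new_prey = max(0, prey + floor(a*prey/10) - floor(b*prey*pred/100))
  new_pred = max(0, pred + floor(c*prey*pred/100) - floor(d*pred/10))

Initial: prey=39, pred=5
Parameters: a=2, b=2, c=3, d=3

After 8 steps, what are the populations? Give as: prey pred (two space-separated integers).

Answer: 0 28

Derivation:
Step 1: prey: 39+7-3=43; pred: 5+5-1=9
Step 2: prey: 43+8-7=44; pred: 9+11-2=18
Step 3: prey: 44+8-15=37; pred: 18+23-5=36
Step 4: prey: 37+7-26=18; pred: 36+39-10=65
Step 5: prey: 18+3-23=0; pred: 65+35-19=81
Step 6: prey: 0+0-0=0; pred: 81+0-24=57
Step 7: prey: 0+0-0=0; pred: 57+0-17=40
Step 8: prey: 0+0-0=0; pred: 40+0-12=28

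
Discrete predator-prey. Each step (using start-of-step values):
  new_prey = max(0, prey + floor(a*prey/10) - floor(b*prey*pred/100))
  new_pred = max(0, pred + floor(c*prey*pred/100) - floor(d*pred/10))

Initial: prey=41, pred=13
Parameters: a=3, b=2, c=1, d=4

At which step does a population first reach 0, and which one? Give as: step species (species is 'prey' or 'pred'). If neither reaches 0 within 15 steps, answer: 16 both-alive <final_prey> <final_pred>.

Answer: 16 both-alive 23 12

Derivation:
Step 1: prey: 41+12-10=43; pred: 13+5-5=13
Step 2: prey: 43+12-11=44; pred: 13+5-5=13
Step 3: prey: 44+13-11=46; pred: 13+5-5=13
Step 4: prey: 46+13-11=48; pred: 13+5-5=13
Step 5: prey: 48+14-12=50; pred: 13+6-5=14
Step 6: prey: 50+15-14=51; pred: 14+7-5=16
Step 7: prey: 51+15-16=50; pred: 16+8-6=18
Step 8: prey: 50+15-18=47; pred: 18+9-7=20
Step 9: prey: 47+14-18=43; pred: 20+9-8=21
Step 10: prey: 43+12-18=37; pred: 21+9-8=22
Step 11: prey: 37+11-16=32; pred: 22+8-8=22
Step 12: prey: 32+9-14=27; pred: 22+7-8=21
Step 13: prey: 27+8-11=24; pred: 21+5-8=18
Step 14: prey: 24+7-8=23; pred: 18+4-7=15
Step 15: prey: 23+6-6=23; pred: 15+3-6=12
No extinction within 15 steps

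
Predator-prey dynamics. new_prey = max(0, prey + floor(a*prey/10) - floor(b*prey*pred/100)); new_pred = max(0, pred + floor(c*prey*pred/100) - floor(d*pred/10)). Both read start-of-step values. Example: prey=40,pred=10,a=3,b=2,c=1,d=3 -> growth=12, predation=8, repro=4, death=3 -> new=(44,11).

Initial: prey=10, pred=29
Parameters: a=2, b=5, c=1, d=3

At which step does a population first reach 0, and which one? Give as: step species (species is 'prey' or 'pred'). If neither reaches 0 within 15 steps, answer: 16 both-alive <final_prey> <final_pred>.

Answer: 1 prey

Derivation:
Step 1: prey: 10+2-14=0; pred: 29+2-8=23
First extinction: prey at step 1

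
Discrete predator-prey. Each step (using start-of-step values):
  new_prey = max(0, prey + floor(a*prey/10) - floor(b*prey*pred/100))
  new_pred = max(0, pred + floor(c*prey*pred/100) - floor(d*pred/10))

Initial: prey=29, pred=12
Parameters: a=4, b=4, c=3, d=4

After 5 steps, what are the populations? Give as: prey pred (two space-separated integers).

Step 1: prey: 29+11-13=27; pred: 12+10-4=18
Step 2: prey: 27+10-19=18; pred: 18+14-7=25
Step 3: prey: 18+7-18=7; pred: 25+13-10=28
Step 4: prey: 7+2-7=2; pred: 28+5-11=22
Step 5: prey: 2+0-1=1; pred: 22+1-8=15

Answer: 1 15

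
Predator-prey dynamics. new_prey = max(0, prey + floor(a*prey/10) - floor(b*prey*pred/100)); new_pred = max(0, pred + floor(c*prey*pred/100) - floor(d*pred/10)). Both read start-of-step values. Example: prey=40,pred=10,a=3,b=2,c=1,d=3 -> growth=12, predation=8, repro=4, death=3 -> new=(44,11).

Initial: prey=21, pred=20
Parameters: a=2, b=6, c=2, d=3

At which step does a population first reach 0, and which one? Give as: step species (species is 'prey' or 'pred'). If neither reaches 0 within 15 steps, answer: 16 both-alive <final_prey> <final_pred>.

Answer: 1 prey

Derivation:
Step 1: prey: 21+4-25=0; pred: 20+8-6=22
First extinction: prey at step 1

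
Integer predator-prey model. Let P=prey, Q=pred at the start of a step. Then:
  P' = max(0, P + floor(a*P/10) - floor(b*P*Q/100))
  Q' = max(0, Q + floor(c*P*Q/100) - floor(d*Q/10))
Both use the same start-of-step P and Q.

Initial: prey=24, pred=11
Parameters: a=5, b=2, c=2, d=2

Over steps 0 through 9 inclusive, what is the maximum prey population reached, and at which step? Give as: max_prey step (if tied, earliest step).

Answer: 42 3

Derivation:
Step 1: prey: 24+12-5=31; pred: 11+5-2=14
Step 2: prey: 31+15-8=38; pred: 14+8-2=20
Step 3: prey: 38+19-15=42; pred: 20+15-4=31
Step 4: prey: 42+21-26=37; pred: 31+26-6=51
Step 5: prey: 37+18-37=18; pred: 51+37-10=78
Step 6: prey: 18+9-28=0; pred: 78+28-15=91
Step 7: prey: 0+0-0=0; pred: 91+0-18=73
Step 8: prey: 0+0-0=0; pred: 73+0-14=59
Step 9: prey: 0+0-0=0; pred: 59+0-11=48
Max prey = 42 at step 3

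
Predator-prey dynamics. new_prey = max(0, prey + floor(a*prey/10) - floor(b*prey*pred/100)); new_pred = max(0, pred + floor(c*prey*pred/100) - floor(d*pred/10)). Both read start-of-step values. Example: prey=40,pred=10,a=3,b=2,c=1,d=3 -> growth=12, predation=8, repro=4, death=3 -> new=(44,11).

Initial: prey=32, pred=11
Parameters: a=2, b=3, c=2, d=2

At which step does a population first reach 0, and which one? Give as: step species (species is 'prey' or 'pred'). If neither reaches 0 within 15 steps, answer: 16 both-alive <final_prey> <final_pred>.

Answer: 16 both-alive 1 4

Derivation:
Step 1: prey: 32+6-10=28; pred: 11+7-2=16
Step 2: prey: 28+5-13=20; pred: 16+8-3=21
Step 3: prey: 20+4-12=12; pred: 21+8-4=25
Step 4: prey: 12+2-9=5; pred: 25+6-5=26
Step 5: prey: 5+1-3=3; pred: 26+2-5=23
Step 6: prey: 3+0-2=1; pred: 23+1-4=20
Step 7: prey: 1+0-0=1; pred: 20+0-4=16
Step 8: prey: 1+0-0=1; pred: 16+0-3=13
Step 9: prey: 1+0-0=1; pred: 13+0-2=11
Step 10: prey: 1+0-0=1; pred: 11+0-2=9
Step 11: prey: 1+0-0=1; pred: 9+0-1=8
Step 12: prey: 1+0-0=1; pred: 8+0-1=7
Step 13: prey: 1+0-0=1; pred: 7+0-1=6
Step 14: prey: 1+0-0=1; pred: 6+0-1=5
Step 15: prey: 1+0-0=1; pred: 5+0-1=4
No extinction within 15 steps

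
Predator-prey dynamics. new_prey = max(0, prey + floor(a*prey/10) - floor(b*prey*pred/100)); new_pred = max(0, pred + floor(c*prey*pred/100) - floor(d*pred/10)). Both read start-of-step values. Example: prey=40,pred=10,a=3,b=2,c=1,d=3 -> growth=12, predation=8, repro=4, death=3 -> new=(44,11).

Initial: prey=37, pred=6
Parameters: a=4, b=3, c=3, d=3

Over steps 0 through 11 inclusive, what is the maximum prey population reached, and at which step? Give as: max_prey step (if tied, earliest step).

Answer: 49 2

Derivation:
Step 1: prey: 37+14-6=45; pred: 6+6-1=11
Step 2: prey: 45+18-14=49; pred: 11+14-3=22
Step 3: prey: 49+19-32=36; pred: 22+32-6=48
Step 4: prey: 36+14-51=0; pred: 48+51-14=85
Step 5: prey: 0+0-0=0; pred: 85+0-25=60
Step 6: prey: 0+0-0=0; pred: 60+0-18=42
Step 7: prey: 0+0-0=0; pred: 42+0-12=30
Step 8: prey: 0+0-0=0; pred: 30+0-9=21
Step 9: prey: 0+0-0=0; pred: 21+0-6=15
Step 10: prey: 0+0-0=0; pred: 15+0-4=11
Step 11: prey: 0+0-0=0; pred: 11+0-3=8
Max prey = 49 at step 2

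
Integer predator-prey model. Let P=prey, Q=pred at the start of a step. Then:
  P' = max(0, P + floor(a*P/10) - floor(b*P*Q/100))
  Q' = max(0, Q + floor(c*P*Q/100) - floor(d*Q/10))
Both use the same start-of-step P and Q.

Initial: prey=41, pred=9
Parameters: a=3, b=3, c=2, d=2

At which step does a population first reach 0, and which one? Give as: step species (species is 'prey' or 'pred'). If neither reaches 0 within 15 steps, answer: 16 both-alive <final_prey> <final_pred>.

Step 1: prey: 41+12-11=42; pred: 9+7-1=15
Step 2: prey: 42+12-18=36; pred: 15+12-3=24
Step 3: prey: 36+10-25=21; pred: 24+17-4=37
Step 4: prey: 21+6-23=4; pred: 37+15-7=45
Step 5: prey: 4+1-5=0; pred: 45+3-9=39
First extinction: prey at step 5

Answer: 5 prey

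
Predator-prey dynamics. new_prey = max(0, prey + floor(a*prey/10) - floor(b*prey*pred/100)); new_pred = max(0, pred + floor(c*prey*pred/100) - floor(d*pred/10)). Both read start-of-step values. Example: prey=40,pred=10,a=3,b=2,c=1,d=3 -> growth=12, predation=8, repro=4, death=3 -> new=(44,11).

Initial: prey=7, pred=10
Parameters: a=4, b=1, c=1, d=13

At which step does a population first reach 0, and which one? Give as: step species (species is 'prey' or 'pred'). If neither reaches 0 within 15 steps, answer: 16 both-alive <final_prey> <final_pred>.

Step 1: prey: 7+2-0=9; pred: 10+0-13=0
First extinction: pred at step 1

Answer: 1 pred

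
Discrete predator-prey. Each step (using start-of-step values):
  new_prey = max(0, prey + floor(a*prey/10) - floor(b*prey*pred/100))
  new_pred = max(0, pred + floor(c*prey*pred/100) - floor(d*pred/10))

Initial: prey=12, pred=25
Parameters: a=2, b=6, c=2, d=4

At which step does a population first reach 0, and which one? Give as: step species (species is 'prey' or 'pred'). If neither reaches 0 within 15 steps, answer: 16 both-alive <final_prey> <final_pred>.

Answer: 1 prey

Derivation:
Step 1: prey: 12+2-18=0; pred: 25+6-10=21
First extinction: prey at step 1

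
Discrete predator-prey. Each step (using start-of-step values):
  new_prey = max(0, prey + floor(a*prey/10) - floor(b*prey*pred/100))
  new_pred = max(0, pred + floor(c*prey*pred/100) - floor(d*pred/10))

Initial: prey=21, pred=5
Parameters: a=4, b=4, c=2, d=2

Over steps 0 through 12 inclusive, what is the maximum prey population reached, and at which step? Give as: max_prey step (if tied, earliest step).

Answer: 31 3

Derivation:
Step 1: prey: 21+8-4=25; pred: 5+2-1=6
Step 2: prey: 25+10-6=29; pred: 6+3-1=8
Step 3: prey: 29+11-9=31; pred: 8+4-1=11
Step 4: prey: 31+12-13=30; pred: 11+6-2=15
Step 5: prey: 30+12-18=24; pred: 15+9-3=21
Step 6: prey: 24+9-20=13; pred: 21+10-4=27
Step 7: prey: 13+5-14=4; pred: 27+7-5=29
Step 8: prey: 4+1-4=1; pred: 29+2-5=26
Step 9: prey: 1+0-1=0; pred: 26+0-5=21
Step 10: prey: 0+0-0=0; pred: 21+0-4=17
Step 11: prey: 0+0-0=0; pred: 17+0-3=14
Step 12: prey: 0+0-0=0; pred: 14+0-2=12
Max prey = 31 at step 3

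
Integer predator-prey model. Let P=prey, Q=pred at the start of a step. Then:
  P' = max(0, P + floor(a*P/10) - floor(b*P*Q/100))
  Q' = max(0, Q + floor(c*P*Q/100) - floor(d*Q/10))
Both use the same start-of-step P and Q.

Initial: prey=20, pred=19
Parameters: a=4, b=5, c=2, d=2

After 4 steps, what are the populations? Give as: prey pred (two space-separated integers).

Step 1: prey: 20+8-19=9; pred: 19+7-3=23
Step 2: prey: 9+3-10=2; pred: 23+4-4=23
Step 3: prey: 2+0-2=0; pred: 23+0-4=19
Step 4: prey: 0+0-0=0; pred: 19+0-3=16

Answer: 0 16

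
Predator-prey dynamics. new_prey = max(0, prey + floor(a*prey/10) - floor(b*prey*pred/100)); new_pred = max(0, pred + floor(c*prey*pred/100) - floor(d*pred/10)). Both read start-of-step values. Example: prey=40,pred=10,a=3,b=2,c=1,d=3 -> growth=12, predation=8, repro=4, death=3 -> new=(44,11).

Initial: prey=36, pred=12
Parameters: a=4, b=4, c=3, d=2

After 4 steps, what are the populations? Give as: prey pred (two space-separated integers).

Step 1: prey: 36+14-17=33; pred: 12+12-2=22
Step 2: prey: 33+13-29=17; pred: 22+21-4=39
Step 3: prey: 17+6-26=0; pred: 39+19-7=51
Step 4: prey: 0+0-0=0; pred: 51+0-10=41

Answer: 0 41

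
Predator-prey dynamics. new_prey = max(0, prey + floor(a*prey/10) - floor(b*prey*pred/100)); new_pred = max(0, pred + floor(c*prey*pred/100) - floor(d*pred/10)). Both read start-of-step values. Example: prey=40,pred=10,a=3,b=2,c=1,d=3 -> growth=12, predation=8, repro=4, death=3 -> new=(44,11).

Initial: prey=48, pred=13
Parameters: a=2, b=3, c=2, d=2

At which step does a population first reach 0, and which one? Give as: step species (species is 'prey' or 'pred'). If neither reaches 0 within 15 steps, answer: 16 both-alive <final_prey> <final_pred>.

Answer: 4 prey

Derivation:
Step 1: prey: 48+9-18=39; pred: 13+12-2=23
Step 2: prey: 39+7-26=20; pred: 23+17-4=36
Step 3: prey: 20+4-21=3; pred: 36+14-7=43
Step 4: prey: 3+0-3=0; pred: 43+2-8=37
First extinction: prey at step 4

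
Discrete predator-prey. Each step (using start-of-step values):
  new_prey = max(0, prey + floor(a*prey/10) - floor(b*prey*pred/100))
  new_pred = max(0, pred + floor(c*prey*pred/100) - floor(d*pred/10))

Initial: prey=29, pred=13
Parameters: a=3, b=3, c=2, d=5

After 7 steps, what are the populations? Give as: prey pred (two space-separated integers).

Answer: 19 6

Derivation:
Step 1: prey: 29+8-11=26; pred: 13+7-6=14
Step 2: prey: 26+7-10=23; pred: 14+7-7=14
Step 3: prey: 23+6-9=20; pred: 14+6-7=13
Step 4: prey: 20+6-7=19; pred: 13+5-6=12
Step 5: prey: 19+5-6=18; pred: 12+4-6=10
Step 6: prey: 18+5-5=18; pred: 10+3-5=8
Step 7: prey: 18+5-4=19; pred: 8+2-4=6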